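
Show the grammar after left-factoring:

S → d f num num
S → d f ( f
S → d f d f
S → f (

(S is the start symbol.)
Left-factoring transforms A → αβ₁ | αβ₂ into A → αA' and A' → β₁ | β₂
(α is the longest common prefix among the alternatives). Repeat until
no nonterminal has two alternatives with a common prefix.

Round 1: S has alternatives sharing prefix 'd f'. Introduce S': S → d f S'
  Add: S' → num num
  Add: S' → ( f
  Add: S' → d f

No remaining common prefixes — done.

Resulting grammar:
S → d f S'
S' → num num
S' → ( f
S' → d f
S → f (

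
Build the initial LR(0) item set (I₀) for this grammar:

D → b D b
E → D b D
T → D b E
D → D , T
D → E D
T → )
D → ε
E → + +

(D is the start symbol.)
{ [D → . D , T], [D → . E D], [D → . b D b], [D → .], [D' → . D], [E → . + +], [E → . D b D] }

First, augment the grammar with D' → D
I₀ = CLOSURE({ [D' → . D] }):
  [D' → . D] has the dot before D: add [D → . b D b], [D → . D , T], [D → . E D], [D → .]
  [D → . E D] has the dot before E: add [E → . D b D], [E → . + +]
No further items can be added.

I₀ = { [D → . D , T], [D → . E D], [D → . b D b], [D → .], [D' → . D], [E → . + +], [E → . D b D] }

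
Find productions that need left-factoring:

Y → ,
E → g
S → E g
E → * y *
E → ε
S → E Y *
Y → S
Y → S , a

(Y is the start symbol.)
Left-factoring is needed when two productions for the same non-terminal
share a common prefix on the right-hand side.

Productions for Y:
  Y → ,
  Y → S
  Y → S , a
Productions for E:
  E → g
  E → * y *
  E → ε
Productions for S:
  S → E g
  S → E Y *

Found common prefix 'S' in productions for Y
Found common prefix 'E' in productions for S

Answer: Yes, Y has productions with common prefix 'S'; S has productions with common prefix 'E'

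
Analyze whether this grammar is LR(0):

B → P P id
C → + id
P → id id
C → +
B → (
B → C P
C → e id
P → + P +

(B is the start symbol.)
Augment with B' → B and build the canonical LR(0) collection (I0 = CLOSURE({[B' → . B]}), then GOTO on every symbol after a dot until no new states appear). It has 17 states:
  I0: { [B → . (], [B → . C P], [B → . P P id], [B' → . B], [C → . + id], [C → . +], [C → . e id], [P → . + P +], [P → . id id] }  — shift
  I1: { [B → ( .] }  — reduce
  I2: { [C → + . id], [C → + .], [P → + . P +], [P → . + P +], [P → . id id] }  — shift, reduce
  I3: { [B' → B .] }  — accept
  I4: { [B → C . P], [P → . + P +], [P → . id id] }  — shift
  I5: { [B → P . P id], [P → . + P +], [P → . id id] }  — shift
  I6: { [C → e . id] }  — shift
  I7: { [P → id . id] }  — shift
  I8: { [P → id id .] }  — reduce
  I9: { [C → e id .] }  — reduce
  I10: { [P → + . P +], [P → . + P +], [P → . id id] }  — shift
  I11: { [B → P P . id] }  — shift
  I12: { [B → P P id .] }  — reduce
  I13: { [P → + P . +] }  — shift
  I14: { [P → + P + .] }  — reduce
  I15: { [B → C P .] }  — reduce
  I16: { [C → + id .], [P → id . id] }  — shift, reduce

Conflict in state I2:
  Shift-reduce conflict between [C → + .] and [C → + . id]
So the grammar is NOT LR(0).

Answer: No. Shift-reduce conflict between [C → + .] and [C → + . id]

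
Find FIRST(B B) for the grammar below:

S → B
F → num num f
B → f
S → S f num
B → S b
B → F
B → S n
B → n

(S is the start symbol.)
FIRST sets of the non-terminals involved (from the grammar, by fixed-point iteration):
  FIRST(B) = { 'f', 'n', 'num' }

To compute FIRST(B B), process the symbols left to right:
Symbol B is a non-terminal. Add FIRST(B) \ {ε} = { 'f', 'n', 'num' }
B is not nullable (ε ∉ FIRST(B)), so stop here.
FIRST(B B) = { 'f', 'n', 'num' }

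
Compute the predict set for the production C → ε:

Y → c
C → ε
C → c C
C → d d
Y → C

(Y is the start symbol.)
PREDICT(C → ε) = (FIRST(RHS) \ {ε}) ∪ (FOLLOW(C) if ε ∈ FIRST(RHS), i.e. RHS ⇒* ε)
The right-hand side is ε (FIRST(ε) = { ε }), so the predict set is FOLLOW(C) = { $ }
PREDICT(C → ε) = { $ }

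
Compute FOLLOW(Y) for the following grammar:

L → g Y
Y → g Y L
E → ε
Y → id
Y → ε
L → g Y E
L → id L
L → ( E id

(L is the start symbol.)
In L → g Y: Y is at the end, add FOLLOW(L)
In Y → g Y L: Y is followed by L, add FIRST(L) \ {ε} = { '(', 'g', 'id' }
In L → g Y E: Y is followed by E, add FIRST(E) \ {ε} = { }
  E is nullable, so also add FOLLOW(L)

The FOLLOW sets referred to above (computed the same way, to a fixed point):
  FOLLOW(L) = { $, '(', 'g', 'id' }

Taking the union: FOLLOW(Y) = { $, '(', 'g', 'id' }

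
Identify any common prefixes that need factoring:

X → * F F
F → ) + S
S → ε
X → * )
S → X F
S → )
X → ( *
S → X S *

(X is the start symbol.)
Yes, X has productions with common prefix '*'; S has productions with common prefix 'X'

Left-factoring is needed when two productions for the same non-terminal
share a common prefix on the right-hand side.

Productions for X:
  X → * F F
  X → * )
  X → ( *
Productions for S:
  S → ε
  S → X F
  S → )
  S → X S *

Found common prefix '*' in productions for X
Found common prefix 'X' in productions for S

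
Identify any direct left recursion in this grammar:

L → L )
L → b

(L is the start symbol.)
Yes, L is left-recursive

L → L ): LEFT RECURSIVE (starts with L)
L → b: starts with b

The grammar has direct left recursion on: L.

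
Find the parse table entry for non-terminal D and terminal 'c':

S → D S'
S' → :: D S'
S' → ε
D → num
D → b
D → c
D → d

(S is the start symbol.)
To find M[D, 'c'], we find productions for D where 'c' is in the predict set (PREDICT(N → α) = (FIRST(α) \ {ε}) ∪ (FOLLOW(N) if α ⇒* ε)).

D → num: PREDICT = { 'num' }
D → b: PREDICT = { 'b' }
D → c: PREDICT = { 'c' }
  'c' is in predict set, so this production goes in M[D, 'c']
D → d: PREDICT = { 'd' }

M[D, 'c'] = D → c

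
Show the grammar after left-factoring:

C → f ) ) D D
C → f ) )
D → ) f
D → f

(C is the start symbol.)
Left-factoring transforms A → αβ₁ | αβ₂ into A → αA' and A' → β₁ | β₂
(α is the longest common prefix among the alternatives). Repeat until
no nonterminal has two alternatives with a common prefix.

Round 1: C has alternatives sharing prefix 'f ) )'. Introduce C': C → f ) ) C'
  Add: C' → D D
  Add: C' → ε

No remaining common prefixes — done.

Resulting grammar:
C → f ) ) C'
C' → D D
C' → ε
D → ) f
D → f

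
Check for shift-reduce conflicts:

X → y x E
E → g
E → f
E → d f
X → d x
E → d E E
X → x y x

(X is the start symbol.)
No shift-reduce conflicts

Augment with X' → X and build the canonical LR(0) collection (I0 = CLOSURE({[X' → . X]}), then GOTO on every symbol after a dot until no new states appear). It has 16 states:
  I0: { [X → . d x], [X → . x y x], [X → . y x E], [X' → . X] }  — shift
  I1: { [X' → X .] }  — accept
  I2: { [X → d . x] }  — shift
  I3: { [X → x . y x] }  — shift
  I4: { [X → y . x E] }  — shift
  I5: { [E → . d E E], [E → . d f], [E → . f], [E → . g], [X → y x . E] }  — shift
  I6: { [X → y x E .] }  — reduce
  I7: { [E → . d E E], [E → . d f], [E → . f], [E → . g], [E → d . E E], [E → d . f] }  — shift
  I8: { [E → f .] }  — reduce
  I9: { [E → g .] }  — reduce
  I10: { [E → . d E E], [E → . d f], [E → . f], [E → . g], [E → d E . E] }  — shift
  I11: { [E → d f .], [E → f .] }  — 2 reduces
  I12: { [E → d E E .] }  — reduce
  I13: { [X → x y . x] }  — shift
  I14: { [X → x y x .] }  — reduce
  I15: { [X → d x .] }  — reduce

No state contains both a complete item and a shift item.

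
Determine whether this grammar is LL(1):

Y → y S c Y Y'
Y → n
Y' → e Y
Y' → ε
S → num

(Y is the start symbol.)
Relevant sets:
  FOLLOW(Y') = { $, 'e' }

For Y:
  PREDICT(Y → y S c Y Y') = { 'y' }
  PREDICT(Y → n) = { 'n' }
For Y':
  PREDICT(Y' → e Y) = { 'e' }
  PREDICT(Y' → ε) = { $, 'e' }
S has a single production, so nothing to check there.

Conflict found: Predict set conflict for Y': { 'e' }
The grammar is NOT LL(1).

Answer: No. Predict set conflict for Y': { 'e' }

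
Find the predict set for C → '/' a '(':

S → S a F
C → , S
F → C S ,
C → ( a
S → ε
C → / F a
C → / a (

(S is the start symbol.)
PREDICT(C → '/' a '(') = (FIRST(RHS) \ {ε}) ∪ (FOLLOW(C) if ε ∈ FIRST(RHS), i.e. RHS ⇒* ε)
FIRST('/' a '(') = { '/' }
ε ∉ FIRST('/' a '('), so FOLLOW(C) is not added.
PREDICT(C → '/' a '(') = { '/' }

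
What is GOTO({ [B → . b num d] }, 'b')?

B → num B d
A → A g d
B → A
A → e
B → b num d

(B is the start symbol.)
GOTO(I, 'b') = CLOSURE({ [A → αX.β] : [A → α.Xβ] ∈ I, X = 'b' })

Items with dot before 'b', with the dot advanced:
  [B → . b num d] → [B → b . num d]
Closure adds nothing (no advanced item has the dot before a non-terminal).

GOTO = { [B → b . num d] }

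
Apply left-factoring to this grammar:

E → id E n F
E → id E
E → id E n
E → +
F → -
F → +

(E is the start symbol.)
E → id E E'
E' → n E''
E'' → F
E'' → ε
E' → ε
E → +
F → -
F → +

Left-factoring transforms A → αβ₁ | αβ₂ into A → αA' and A' → β₁ | β₂
(α is the longest common prefix among the alternatives). Repeat until
no nonterminal has two alternatives with a common prefix.

Round 1: E has alternatives sharing prefix 'id E'. Introduce E': E → id E E'
  Add: E' → n F
  Add: E' → ε
  Add: E' → n

Round 2: E' has alternatives sharing prefix 'n'. Introduce E'': E' → n E''
  Add: E'' → F
  Add: E'' → ε

No remaining common prefixes — done.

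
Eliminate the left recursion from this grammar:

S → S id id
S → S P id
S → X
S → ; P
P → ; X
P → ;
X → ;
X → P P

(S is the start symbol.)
S → X S'
S → ; P S'
S' → id id S'
S' → P id S'
S' → ε
P → ; X
P → ;
X → ;
X → P P

S is directly left-recursive. The standard transformation for
  A → A α₁ | ... | A α_m | β₁ | ... | β_n
is
  A  → β₁ A' | ... | β_n A'
  A' → α₁ A' | ... | α_m A' | ε

S → X becomes S → X S'
S → ; P becomes S → ; P S'
S → S id id becomes S' → id id S'
S → S P id becomes S' → P id S'
Add S' → ε

Productions for other non-terminals are unchanged:
  P → ; X
  P → ;
  X → ;
  X → P P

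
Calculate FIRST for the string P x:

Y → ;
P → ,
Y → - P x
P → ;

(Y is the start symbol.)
{ ',', ';' }

FIRST sets of the non-terminals involved (from the grammar, by fixed-point iteration):
  FIRST(P) = { ',', ';' }

To compute FIRST(P x), process the symbols left to right:
Symbol P is a non-terminal. Add FIRST(P) \ {ε} = { ',', ';' }
P is not nullable (ε ∉ FIRST(P)), so stop here.
FIRST(P x) = { ',', ';' }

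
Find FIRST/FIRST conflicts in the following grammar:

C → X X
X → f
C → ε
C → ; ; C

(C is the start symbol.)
No FIRST/FIRST conflicts.

FIRST sets of the non-terminals at (or reachable through a nullable prefix from) the front of some alternative:
  FIRST(X) = { 'f' }

Productions for C:
  C → X X: FIRST = { 'f' }
  C → ε: FIRST = { ε }
  C → ; ; C: FIRST = { ';' }
X has only one production, so no FIRST/FIRST conflict is possible there.

All alternatives of each non-terminal have pairwise disjoint FIRST sets.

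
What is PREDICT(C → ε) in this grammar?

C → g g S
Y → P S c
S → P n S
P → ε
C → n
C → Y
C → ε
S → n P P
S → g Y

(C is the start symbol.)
{ $ }

PREDICT(C → ε) = (FIRST(RHS) \ {ε}) ∪ (FOLLOW(C) if ε ∈ FIRST(RHS), i.e. RHS ⇒* ε)
The right-hand side is ε (FIRST(ε) = { ε }), so the predict set is FOLLOW(C) = { $ }
PREDICT(C → ε) = { $ }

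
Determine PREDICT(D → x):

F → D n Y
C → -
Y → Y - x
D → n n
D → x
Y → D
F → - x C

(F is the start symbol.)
PREDICT(D → x) = (FIRST(RHS) \ {ε}) ∪ (FOLLOW(D) if ε ∈ FIRST(RHS), i.e. RHS ⇒* ε)
FIRST(x) = { 'x' }
ε ∉ FIRST(x), so FOLLOW(D) is not added.
PREDICT(D → x) = { 'x' }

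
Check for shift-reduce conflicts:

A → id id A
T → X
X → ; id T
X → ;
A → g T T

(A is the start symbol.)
Yes — I6: [X → ; .] vs [X → ; . id T]

A shift-reduce conflict occurs when an LR(0) state has both:
  - a complete (reduce) item [A → α .] (dot at the end), and
  - a shift item [B → β . c γ] (dot before a terminal).

Augment with A' → A and build the canonical LR(0) collection (I0 = CLOSURE({[A' → . A]}), then GOTO on every symbol after a dot until no new states appear). It has 12 states:
  I0: { [A → . g T T], [A → . id id A], [A' → . A] }  — shift
  I1: { [A' → A .] }  — accept
  I2: { [A → g . T T], [T → . X], [X → . ; id T], [X → . ;] }  — shift
  I3: { [A → id . id A] }  — shift
  I4: { [A → . g T T], [A → . id id A], [A → id id . A] }  — shift
  I5: { [A → id id A .] }  — reduce
  I6: { [X → ; . id T], [X → ; .] }  — shift, reduce
  I7: { [A → g T . T], [T → . X], [X → . ; id T], [X → . ;] }  — shift
  I8: { [T → X .] }  — reduce
  I9: { [A → g T T .] }  — reduce
  I10: { [T → . X], [X → . ; id T], [X → . ;], [X → ; id . T] }  — shift
  I11: { [X → ; id T .] }  — reduce

I6 contains reduce item [X → ; .] and shift item [X → ; . id T] — shift-reduce conflict.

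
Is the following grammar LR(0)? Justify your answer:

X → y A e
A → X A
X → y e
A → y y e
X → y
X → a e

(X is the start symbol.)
No. Shift-reduce conflict between [X → y .] and [A → . y y e]

A grammar is LR(0) if no state in the canonical LR(0) collection has:
  - both a shift item (dot before a terminal) and a complete item (shift-reduce conflict), or
  - two or more complete items (reduce-reduce conflict; the accept item [X' → X .] counts as a complete item here).

Augment with X' → X and build the canonical LR(0) collection (I0 = CLOSURE({[X' → . X]}), then GOTO on every symbol after a dot until no new states appear). It has 13 states:
  I0: { [X → . a e], [X → . y A e], [X → . y e], [X → . y], [X' → . X] }  — shift
  I1: { [X' → X .] }  — accept
  I2: { [X → a . e] }  — shift
  I3: { [A → . X A], [A → . y y e], [X → . a e], [X → . y A e], [X → . y e], [X → . y], [X → y . A e], [X → y . e], [X → y .] }  — shift, reduce
  I4: { [X → y A . e] }  — shift
  I5: { [A → . X A], [A → . y y e], [A → X . A], [X → . a e], [X → . y A e], [X → . y e], [X → . y] }  — shift
  I6: { [X → y e .] }  — reduce
  I7: { [A → . X A], [A → . y y e], [A → y . y e], [X → . a e], [X → . y A e], [X → . y e], [X → . y], [X → y . A e], [X → y . e], [X → y .] }  — shift, reduce
  I8: { [A → . X A], [A → . y y e], [A → y . y e], [A → y y . e], [X → . a e], [X → . y A e], [X → . y e], [X → . y], [X → y . A e], [X → y . e], [X → y .] }  — shift, reduce
  I9: { [A → y y e .], [X → y e .] }  — 2 reduces
  I10: { [A → X A .] }  — reduce
  I11: { [X → y A e .] }  — reduce
  I12: { [X → a e .] }  — reduce

Conflict in state I3:
  Shift-reduce conflict between [X → y .] and [A → . y y e]
So the grammar is NOT LR(0).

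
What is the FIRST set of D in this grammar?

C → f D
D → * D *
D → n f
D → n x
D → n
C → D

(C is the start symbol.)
{ '*', 'n' }

To compute FIRST(D), examine every production with D on the left-hand side, reading each right-hand side left to right until a non-nullable symbol is reached.

From D → * D *:
  - '*' is a terminal: add '*' and stop
From D → n f:
  - n is a terminal: add 'n' and stop
From D → n x:
  - n is a terminal: add 'n' and stop
From D → n:
  - n is a terminal: add 'n' and stop

Collecting: FIRST(D) = { '*', 'n' }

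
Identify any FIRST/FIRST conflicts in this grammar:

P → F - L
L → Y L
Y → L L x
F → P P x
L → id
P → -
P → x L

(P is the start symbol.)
Yes. P → F '-' L / P → '-' on { '-' }; P → F '-' L / P → x L on { 'x' }; L → Y L / L → id on { 'id' }

A FIRST/FIRST conflict occurs when two productions N → α and N → β for the same non-terminal have FIRST(α) ∩ FIRST(β) ≠ ∅ (with ε ∈ FIRST of a nullable right-hand side, so two nullable alternatives also conflict).

FIRST sets of the non-terminals at (or reachable through a nullable prefix from) the front of some alternative:
  FIRST(F) = { '-', 'x' }
  FIRST(Y) = { 'id' }

Productions for P:
  P → F - L: FIRST = { '-', 'x' }
  P → -: FIRST = { '-' }
  P → x L: FIRST = { 'x' }
Productions for L:
  L → Y L: FIRST = { 'id' }
  L → id: FIRST = { 'id' }
Y, F have only one production, so no FIRST/FIRST conflict is possible there.

Conflict for P: P → F - L and P → -
  Overlap: { '-' }
Conflict for P: P → F - L and P → x L
  Overlap: { 'x' }
Conflict for L: L → Y L and L → id
  Overlap: { 'id' }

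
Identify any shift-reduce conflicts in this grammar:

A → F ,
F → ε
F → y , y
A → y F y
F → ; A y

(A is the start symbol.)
Yes — I0: [F → .] vs [A → . y F y]; I1: [F → .] vs [A → . y F y]; I4: [F → .] vs [F → . ; A y]

A shift-reduce conflict occurs when an LR(0) state has both:
  - a complete (reduce) item [A → α .] (dot at the end), and
  - a shift item [B → β . c γ] (dot before a terminal).

Augment with A' → A and build the canonical LR(0) collection (I0 = CLOSURE({[A' → . A]}), then GOTO on every symbol after a dot until no new states appear). It has 13 states:
  I0: { [A → . F ,], [A → . y F y], [A' → . A], [F → . ; A y], [F → . y , y], [F → .] }  — shift, reduce
  I1: { [A → . F ,], [A → . y F y], [F → . ; A y], [F → . y , y], [F → .], [F → ; . A y] }  — shift, reduce
  I2: { [A' → A .] }  — accept
  I3: { [A → F . ,] }  — shift
  I4: { [A → y . F y], [F → . ; A y], [F → . y , y], [F → .], [F → y . , y] }  — shift, reduce
  I5: { [F → y , . y] }  — shift
  I6: { [A → y F . y] }  — shift
  I7: { [F → y . , y] }  — shift
  I8: { [A → y F y .] }  — reduce
  I9: { [F → y , y .] }  — reduce
  I10: { [A → F , .] }  — reduce
  I11: { [F → ; A . y] }  — shift
  I12: { [F → ; A y .] }  — reduce

I0 contains reduce item [F → .] and shift items [A → . y F y], [F → . ; A y], [F → . y , y] — shift-reduce conflict.
I1 contains reduce item [F → .] and shift items [A → . y F y], [F → . ; A y], [F → . y , y] — shift-reduce conflict.
I4 contains reduce item [F → .] and shift items [F → . ; A y], [F → . y , y], [F → y . , y] — shift-reduce conflict.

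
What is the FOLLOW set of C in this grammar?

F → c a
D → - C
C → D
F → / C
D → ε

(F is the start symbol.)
{ $ }

In D → - C: C is at the end, add FOLLOW(D)
In F → / C: C is at the end, add FOLLOW(F)

The FOLLOW sets referred to above (computed the same way, to a fixed point):
  FOLLOW(D) = { $ }
  FOLLOW(F) = { $ }

Taking the union: FOLLOW(C) = { $ }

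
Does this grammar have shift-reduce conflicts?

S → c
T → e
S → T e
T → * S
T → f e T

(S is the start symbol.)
A shift-reduce conflict occurs when an LR(0) state has both:
  - a complete (reduce) item [A → α .] (dot at the end), and
  - a shift item [B → β . c γ] (dot before a terminal).

Augment with S' → S and build the canonical LR(0) collection (I0 = CLOSURE({[S' → . S]}), then GOTO on every symbol after a dot until no new states appear). It has 11 states:
  I0: { [S → . T e], [S → . c], [S' → . S], [T → . * S], [T → . e], [T → . f e T] }  — shift
  I1: { [S → . T e], [S → . c], [T → * . S], [T → . * S], [T → . e], [T → . f e T] }  — shift
  I2: { [S' → S .] }  — accept
  I3: { [S → T . e] }  — shift
  I4: { [S → c .] }  — reduce
  I5: { [T → e .] }  — reduce
  I6: { [T → f . e T] }  — shift
  I7: { [T → . * S], [T → . e], [T → . f e T], [T → f e . T] }  — shift
  I8: { [T → f e T .] }  — reduce
  I9: { [S → T e .] }  — reduce
  I10: { [T → * S .] }  — reduce

No state contains both a complete item and a shift item.

Answer: No shift-reduce conflicts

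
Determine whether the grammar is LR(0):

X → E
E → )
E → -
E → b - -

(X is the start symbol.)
A grammar is LR(0) if no state in the canonical LR(0) collection has:
  - both a shift item (dot before a terminal) and a complete item (shift-reduce conflict), or
  - two or more complete items (reduce-reduce conflict; the accept item [X' → X .] counts as a complete item here).

Augment with X' → X and build the canonical LR(0) collection (I0 = CLOSURE({[X' → . X]}), then GOTO on every symbol after a dot until no new states appear). It has 8 states:
  I0: { [E → . )], [E → . -], [E → . b - -], [X → . E], [X' → . X] }  — shift
  I1: { [E → ) .] }  — reduce
  I2: { [E → - .] }  — reduce
  I3: { [X → E .] }  — reduce
  I4: { [X' → X .] }  — accept
  I5: { [E → b . - -] }  — shift
  I6: { [E → b - . -] }  — shift
  I7: { [E → b - - .] }  — reduce

Every state is either a pure shift/goto state or contains exactly one complete item and nothing to shift — no conflicts. The grammar is LR(0).

Answer: Yes, the grammar is LR(0)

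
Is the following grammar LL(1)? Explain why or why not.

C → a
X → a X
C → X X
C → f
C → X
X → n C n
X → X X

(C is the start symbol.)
No. Predict set conflict for C: { 'a' }

Relevant sets:
  FIRST(X) = { 'a', 'n' }

For C:
  PREDICT(C → a) = { 'a' }
  PREDICT(C → X X) = { 'a', 'n' }
  PREDICT(C → f) = { 'f' }
  PREDICT(C → X) = { 'a', 'n' }
For X:
  PREDICT(X → a X) = { 'a' }
  PREDICT(X → n C n) = { 'n' }
  PREDICT(X → X X) = { 'a', 'n' }

Conflict found: Predict set conflict for C: { 'a' }
The grammar is NOT LL(1).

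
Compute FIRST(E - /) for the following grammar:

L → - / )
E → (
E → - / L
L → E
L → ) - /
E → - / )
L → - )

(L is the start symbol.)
FIRST sets of the non-terminals involved (from the grammar, by fixed-point iteration):
  FIRST(E) = { '(', '-' }

To compute FIRST(E - /), process the symbols left to right:
Symbol E is a non-terminal. Add FIRST(E) \ {ε} = { '(', '-' }
E is not nullable (ε ∉ FIRST(E)), so stop here.
FIRST(E - /) = { '(', '-' }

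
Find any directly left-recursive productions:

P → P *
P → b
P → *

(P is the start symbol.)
Direct left recursion occurs when N → N α for some non-terminal N (the right-hand side begins with the left-hand side itself).

P → P *: LEFT RECURSIVE (starts with P)
P → b: starts with b
P → *: starts with '*'

The grammar has direct left recursion on: P.

Answer: Yes, P is left-recursive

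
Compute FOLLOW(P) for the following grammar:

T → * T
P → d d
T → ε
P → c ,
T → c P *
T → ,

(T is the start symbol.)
{ '*' }

To compute FOLLOW(P), find every occurrence of P on a right-hand side N → α P β: add FIRST(β) \ {ε}, and if β is empty or nullable also add FOLLOW(N). Iterate to a fixed point.

In T → c P *: P is followed by '*', add FIRST('*') \ {ε} = { '*' }

Taking the union: FOLLOW(P) = { '*' }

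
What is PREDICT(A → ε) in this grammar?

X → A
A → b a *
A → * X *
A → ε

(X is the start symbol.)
{ $, '*' }

PREDICT(A → ε) = (FIRST(RHS) \ {ε}) ∪ (FOLLOW(A) if ε ∈ FIRST(RHS), i.e. RHS ⇒* ε)
The right-hand side is ε (FIRST(ε) = { ε }), so the predict set is FOLLOW(A) = { $, '*' }
PREDICT(A → ε) = { $, '*' }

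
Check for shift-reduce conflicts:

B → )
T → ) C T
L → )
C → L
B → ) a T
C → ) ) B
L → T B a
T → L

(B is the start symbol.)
Yes — I1: [B → ) .] vs [B → ) . a T]; I4: [L → ) .] vs [C → . ) ) B]; I6: [B → ) a T .] vs [B → . )]; I9: [L → ) .] vs [C → . ) ) B]; I13: [T → ) C T .] vs [B → . )]; I14: [L → ) .] vs [B → . )]; I15: [B → ) .] vs [B → . )]

Augment with B' → B and build the canonical LR(0) collection (I0 = CLOSURE({[B' → . B]}), then GOTO on every symbol after a dot until no new states appear). It has 17 states:
  I0: { [B → . ) a T], [B → . )], [B' → . B] }  — shift
  I1: { [B → ) . a T], [B → ) .] }  — shift, reduce
  I2: { [B' → B .] }  — accept
  I3: { [B → ) a . T], [L → . )], [L → . T B a], [T → . ) C T], [T → . L] }  — shift
  I4: { [C → . ) ) B], [C → . L], [L → ) .], [L → . )], [L → . T B a], [T → ) . C T], [T → . ) C T], [T → . L] }  — shift, reduce
  I5: { [T → L .] }  — reduce
  I6: { [B → ) a T .], [B → . ) a T], [B → . )], [L → T . B a] }  — shift, reduce
  I7: { [L → T B . a] }  — shift
  I8: { [L → T B a .] }  — reduce
  I9: { [C → ) . ) B], [C → . ) ) B], [C → . L], [L → ) .], [L → . )], [L → . T B a], [T → ) . C T], [T → . ) C T], [T → . L] }  — shift, reduce
  I10: { [L → . )], [L → . T B a], [T → ) C . T], [T → . ) C T], [T → . L] }  — shift
  I11: { [C → L .], [T → L .] }  — 2 reduces
  I12: { [B → . ) a T], [B → . )], [L → T . B a] }  — shift
  I13: { [B → . ) a T], [B → . )], [L → T . B a], [T → ) C T .] }  — shift, reduce
  I14: { [B → . ) a T], [B → . )], [C → ) ) . B], [C → ) . ) B], [C → . ) ) B], [C → . L], [L → ) .], [L → . )], [L → . T B a], [T → ) . C T], [T → . ) C T], [T → . L] }  — shift, reduce
  I15: { [B → ) . a T], [B → ) .], [B → . ) a T], [B → . )], [C → ) ) . B], [C → ) . ) B], [C → . ) ) B], [C → . L], [L → ) .], [L → . )], [L → . T B a], [T → ) . C T], [T → . ) C T], [T → . L] }  — shift, 2 reduces
  I16: { [C → ) ) B .] }  — reduce

I1 contains reduce item [B → ) .] and shift item [B → ) . a T] — shift-reduce conflict.
I4 contains reduce item [L → ) .] and shift items [C → . ) ) B], [L → . )], [T → . ) C T] — shift-reduce conflict.
I6 contains reduce item [B → ) a T .] and shift items [B → . )], [B → . ) a T] — shift-reduce conflict.
I9 contains reduce item [L → ) .] and shift items [C → . ) ) B], [C → ) . ) B], [L → . )], [T → . ) C T] — shift-reduce conflict.
I13 contains reduce item [T → ) C T .] and shift items [B → . )], [B → . ) a T] — shift-reduce conflict.
I14 contains reduce item [L → ) .] and shift items [B → . )], [B → . ) a T], [C → . ) ) B], [C → ) . ) B], [L → . )], [T → . ) C T] — shift-reduce conflict.
I15 contains reduce items [B → ) .], [L → ) .] and shift items [B → . )], [B → . ) a T], [B → ) . a T], [C → . ) ) B], [C → ) . ) B], [L → . )], [T → . ) C T] — shift-reduce conflict.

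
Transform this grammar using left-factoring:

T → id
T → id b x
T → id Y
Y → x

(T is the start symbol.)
T → id T'
T' → ε
T' → b x
T' → Y
Y → x

Left-factoring transforms A → αβ₁ | αβ₂ into A → αA' and A' → β₁ | β₂
(α is the longest common prefix among the alternatives). Repeat until
no nonterminal has two alternatives with a common prefix.

Round 1: T has alternatives sharing prefix 'id'. Introduce T': T → id T'
  Add: T' → ε
  Add: T' → b x
  Add: T' → Y

No remaining common prefixes — done.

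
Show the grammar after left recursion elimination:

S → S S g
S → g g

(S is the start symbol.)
S is directly left-recursive. The standard transformation for
  A → A α₁ | ... | A α_m | β₁ | ... | β_n
is
  A  → β₁ A' | ... | β_n A'
  A' → α₁ A' | ... | α_m A' | ε

S → g g becomes S → g g S'
S → S S g becomes S' → S g S'
Add S' → ε

Resulting grammar:
S → g g S'
S' → S g S'
S' → ε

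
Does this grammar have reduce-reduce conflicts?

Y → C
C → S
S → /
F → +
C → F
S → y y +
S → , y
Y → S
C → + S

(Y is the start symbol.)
Augment with Y' → Y and build the canonical LR(0) collection (I0 = CLOSURE({[Y' → . Y]}), then GOTO on every symbol after a dot until no new states appear). It has 13 states:
  I0: { [C → . + S], [C → . F], [C → . S], [F → . +], [S → . , y], [S → . /], [S → . y y +], [Y → . C], [Y → . S], [Y' → . Y] }  — shift
  I1: { [C → + . S], [F → + .], [S → . , y], [S → . /], [S → . y y +] }  — shift, reduce
  I2: { [S → , . y] }  — shift
  I3: { [S → / .] }  — reduce
  I4: { [Y → C .] }  — reduce
  I5: { [C → F .] }  — reduce
  I6: { [C → S .], [Y → S .] }  — 2 reduces
  I7: { [Y' → Y .] }  — accept
  I8: { [S → y . y +] }  — shift
  I9: { [S → y y . +] }  — shift
  I10: { [S → y y + .] }  — reduce
  I11: { [S → , y .] }  — reduce
  I12: { [C → + S .] }  — reduce

I6 contains complete items [C → S .], [Y → S .] — reduce-reduce conflict.

Answer: Yes — I6: [C → S .] vs [Y → S .]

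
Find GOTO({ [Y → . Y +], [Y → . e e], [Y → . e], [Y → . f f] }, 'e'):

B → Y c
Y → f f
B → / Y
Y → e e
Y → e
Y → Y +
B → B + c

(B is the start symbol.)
GOTO(I, 'e') = CLOSURE({ [A → αX.β] : [A → α.Xβ] ∈ I, X = 'e' })

Items with dot before 'e', with the dot advanced:
  [Y → . e] → [Y → e .]
  [Y → . e e] → [Y → e . e]
Closure adds nothing (no advanced item has the dot before a non-terminal).

GOTO = { [Y → e . e], [Y → e .] }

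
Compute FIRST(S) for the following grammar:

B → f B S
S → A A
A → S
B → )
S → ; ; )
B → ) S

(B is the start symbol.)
{ ';' }

To compute FIRST(S), examine every production with S on the left-hand side, reading each right-hand side left to right until a non-nullable symbol is reached.

FIRST sets of the other non-terminals involved (by the same procedure, iterated to a fixed point):
  FIRST(A) = { ';' }

From S → A A:
  - A is a non-terminal: add FIRST(A) \ {ε} = { ';' }
    A is not nullable, so stop
From S → ; ; ):
  - ';' is a terminal: add ';' and stop

Collecting: FIRST(S) = { ';' }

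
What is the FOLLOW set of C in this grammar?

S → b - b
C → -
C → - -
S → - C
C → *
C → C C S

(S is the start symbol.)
{ $, '*', '-', 'b' }

In S → - C: C is at the end, add FOLLOW(S)
In C → C C S: C is followed by C S, add FIRST(C S) \ {ε} = { '*', '-' }
In C → C C S: C is followed by S, add FIRST(S) \ {ε} = { '-', 'b' }

The FOLLOW sets referred to above (computed the same way, to a fixed point):
  FOLLOW(S) = { $, '*', '-', 'b' }

Taking the union: FOLLOW(C) = { $, '*', '-', 'b' }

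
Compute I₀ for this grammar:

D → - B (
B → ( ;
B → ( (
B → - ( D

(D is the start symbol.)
{ [D → . - B (], [D' → . D] }

First, augment the grammar with D' → D
I₀ = CLOSURE({ [D' → . D] }):
  [D' → . D] has the dot before D: add [D → . - B (]
No further items can be added.

I₀ = { [D → . - B (], [D' → . D] }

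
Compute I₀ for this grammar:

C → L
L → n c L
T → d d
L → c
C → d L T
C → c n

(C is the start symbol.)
{ [C → . L], [C → . c n], [C → . d L T], [C' → . C], [L → . c], [L → . n c L] }

First, augment the grammar with C' → C
I₀ = CLOSURE({ [C' → . C] }):
  [C' → . C] has the dot before C: add [C → . L], [C → . d L T], [C → . c n]
  [C → . L] has the dot before L: add [L → . n c L], [L → . c]
No further items can be added.

I₀ = { [C → . L], [C → . c n], [C → . d L T], [C' → . C], [L → . c], [L → . n c L] }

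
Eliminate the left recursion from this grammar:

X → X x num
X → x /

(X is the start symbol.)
X is directly left-recursive. The standard transformation for
  A → A α₁ | ... | A α_m | β₁ | ... | β_n
is
  A  → β₁ A' | ... | β_n A'
  A' → α₁ A' | ... | α_m A' | ε

X → x / becomes X → x / X'
X → X x num becomes X' → x num X'
Add X' → ε

Resulting grammar:
X → x / X'
X' → x num X'
X' → ε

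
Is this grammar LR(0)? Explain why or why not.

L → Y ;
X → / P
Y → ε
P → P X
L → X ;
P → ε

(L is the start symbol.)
A grammar is LR(0) if no state in the canonical LR(0) collection has:
  - both a shift item (dot before a terminal) and a complete item (shift-reduce conflict), or
  - two or more complete items (reduce-reduce conflict; the accept item [L' → L .] counts as a complete item here).

Augment with L' → L and build the canonical LR(0) collection (I0 = CLOSURE({[L' → . L]}), then GOTO on every symbol after a dot until no new states appear). It has 9 states:
  I0: { [L → . X ;], [L → . Y ;], [L' → . L], [X → . / P], [Y → .] }  — shift, reduce
  I1: { [P → . P X], [P → .], [X → / . P] }  — reduce
  I2: { [L' → L .] }  — accept
  I3: { [L → X . ;] }  — shift
  I4: { [L → Y . ;] }  — shift
  I5: { [L → Y ; .] }  — reduce
  I6: { [L → X ; .] }  — reduce
  I7: { [P → P . X], [X → . / P], [X → / P .] }  — shift, reduce
  I8: { [P → P X .] }  — reduce

Conflict in state I0:
  Shift-reduce conflict between [Y → .] and [X → . / P]
So the grammar is NOT LR(0).

Answer: No. Shift-reduce conflict between [Y → .] and [X → . / P]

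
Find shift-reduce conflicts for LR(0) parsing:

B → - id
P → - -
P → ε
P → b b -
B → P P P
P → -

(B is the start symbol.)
Yes — I0: [P → .] vs [B → . - id]; I1: [P → - .] vs [B → - . id]; I3: [P → .] vs [P → . -]; I7: [P → - .] vs [P → - . -]; I8: [P → .] vs [P → . -]

A shift-reduce conflict occurs when an LR(0) state has both:
  - a complete (reduce) item [A → α .] (dot at the end), and
  - a shift item [B → β . c γ] (dot before a terminal).

Augment with B' → B and build the canonical LR(0) collection (I0 = CLOSURE({[B' → . B]}), then GOTO on every symbol after a dot until no new states appear). It has 12 states:
  I0: { [B → . - id], [B → . P P P], [B' → . B], [P → . - -], [P → . -], [P → . b b -], [P → .] }  — shift, reduce
  I1: { [B → - . id], [P → - . -], [P → - .] }  — shift, reduce
  I2: { [B' → B .] }  — accept
  I3: { [B → P . P P], [P → . - -], [P → . -], [P → . b b -], [P → .] }  — shift, reduce
  I4: { [P → b . b -] }  — shift
  I5: { [P → b b . -] }  — shift
  I6: { [P → b b - .] }  — reduce
  I7: { [P → - . -], [P → - .] }  — shift, reduce
  I8: { [B → P P . P], [P → . - -], [P → . -], [P → . b b -], [P → .] }  — shift, reduce
  I9: { [B → P P P .] }  — reduce
  I10: { [P → - - .] }  — reduce
  I11: { [B → - id .] }  — reduce

I0 contains reduce item [P → .] and shift items [B → . - id], [P → . -], [P → . - -], [P → . b b -] — shift-reduce conflict.
I1 contains reduce item [P → - .] and shift items [B → - . id], [P → - . -] — shift-reduce conflict.
I3 contains reduce item [P → .] and shift items [P → . -], [P → . - -], [P → . b b -] — shift-reduce conflict.
I7 contains reduce item [P → - .] and shift item [P → - . -] — shift-reduce conflict.
I8 contains reduce item [P → .] and shift items [P → . -], [P → . - -], [P → . b b -] — shift-reduce conflict.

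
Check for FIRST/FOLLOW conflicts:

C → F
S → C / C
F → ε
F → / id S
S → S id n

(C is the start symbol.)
Yes. F → '/' id S with FOLLOW(F) on { '/' }

Nullable non-terminals: C, F.
C has a nullable alternative but only one production, so nothing to check.

F: nullable alternative(s) F → ε; FOLLOW(F) = { $, '/', 'id' }
  F → ε: FIRST \ {ε} = { } — this is the only nullable alternative, skip
  F → / id S: FIRST \ {ε} = { '/' } — overlaps FOLLOW(F) on { '/' }: CONFLICT

S has no nullable alternative, so no FIRST/FOLLOW check is needed there.

So the grammar has 1 FIRST/FOLLOW conflict (marked CONFLICT above).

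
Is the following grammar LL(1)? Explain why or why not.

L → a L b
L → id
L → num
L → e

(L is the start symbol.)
Yes, the grammar is LL(1).

A grammar is LL(1) if for each non-terminal N with multiple productions, the predict sets of those productions are pairwise disjoint, where PREDICT(N → α) = (FIRST(α) \ {ε}) ∪ (FOLLOW(N) if α ⇒* ε).

For L:
  PREDICT(L → a L b) = { 'a' }
  PREDICT(L → id) = { 'id' }
  PREDICT(L → num) = { 'num' }
  PREDICT(L → e) = { 'e' }

All predict sets are disjoint. The grammar IS LL(1).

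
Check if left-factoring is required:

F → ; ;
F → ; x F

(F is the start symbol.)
Left-factoring is needed when two productions for the same non-terminal
share a common prefix on the right-hand side.

Productions for F:
  F → ; ;
  F → ; x F

Found common prefix ';' in productions for F

Answer: Yes, F has productions with common prefix ';'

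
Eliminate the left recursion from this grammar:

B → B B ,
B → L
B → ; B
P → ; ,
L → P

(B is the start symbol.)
B is directly left-recursive. The standard transformation for
  A → A α₁ | ... | A α_m | β₁ | ... | β_n
is
  A  → β₁ A' | ... | β_n A'
  A' → α₁ A' | ... | α_m A' | ε

B → L becomes B → L B'
B → ; B becomes B → ; B B'
B → B B , becomes B' → B , B'
Add B' → ε

Productions for other non-terminals are unchanged:
  P → ; ,
  L → P

Resulting grammar:
B → L B'
B → ; B B'
B' → B , B'
B' → ε
P → ; ,
L → P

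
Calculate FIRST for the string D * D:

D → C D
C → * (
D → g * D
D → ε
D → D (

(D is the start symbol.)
{ '(', '*', 'g' }

FIRST sets of the non-terminals involved (from the grammar, by fixed-point iteration):
  FIRST(D) = { '(', '*', 'g', ε }

To compute FIRST(D * D), process the symbols left to right:
Symbol D is a non-terminal. Add FIRST(D) \ {ε} = { '(', '*', 'g' }
D is nullable (ε ∈ FIRST(D)), continue to the next symbol.
Symbol * is a terminal. Add '*' and stop.
FIRST(D * D) = { '(', '*', 'g' }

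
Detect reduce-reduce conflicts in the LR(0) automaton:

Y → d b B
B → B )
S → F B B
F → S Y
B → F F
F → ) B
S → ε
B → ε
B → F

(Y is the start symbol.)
A reduce-reduce conflict occurs when an LR(0) state has two complete items [A → α .] and [B → β .] — both call for a reduction, and with no lookahead the parser cannot choose between them.

Augment with Y' → Y and build the canonical LR(0) collection (I0 = CLOSURE({[Y' → . Y]}), then GOTO on every symbol after a dot until no new states appear). It has 15 states:
  I0: { [Y → . d b B], [Y' → . Y] }  — shift
  I1: { [Y' → Y .] }  — accept
  I2: { [Y → d . b B] }  — shift
  I3: { [B → . B )], [B → . F F], [B → . F], [B → .], [F → . ) B], [F → . S Y], [S → . F B B], [S → .], [Y → d b . B] }  — shift, 2 reduces
  I4: { [B → . B )], [B → . F F], [B → . F], [B → .], [F → ) . B], [F → . ) B], [F → . S Y], [S → . F B B], [S → .] }  — shift, 2 reduces
  I5: { [B → B . )], [Y → d b B .] }  — shift, reduce
  I6: { [B → . B )], [B → . F F], [B → . F], [B → .], [B → F . F], [B → F .], [F → . ) B], [F → . S Y], [S → . F B B], [S → .], [S → F . B B] }  — shift, 3 reduces
  I7: { [F → S . Y], [Y → . d b B] }  — shift
  I8: { [F → S Y .] }  — reduce
  I9: { [B → . B )], [B → . F F], [B → . F], [B → .], [B → B . )], [F → . ) B], [F → . S Y], [S → . F B B], [S → .], [S → F B . B] }  — shift, 2 reduces
  I10: { [B → . B )], [B → . F F], [B → . F], [B → .], [B → F . F], [B → F .], [B → F F .], [F → . ) B], [F → . S Y], [S → . F B B], [S → .], [S → F . B B] }  — shift, 4 reduces
  I11: { [B → . B )], [B → . F F], [B → . F], [B → .], [B → B ) .], [F → ) . B], [F → . ) B], [F → . S Y], [S → . F B B], [S → .] }  — shift, 3 reduces
  I12: { [B → B . )], [S → F B B .] }  — shift, reduce
  I13: { [B → B ) .] }  — reduce
  I14: { [B → B . )], [F → ) B .] }  — shift, reduce

I3 contains complete items [B → .], [S → .] — reduce-reduce conflict.
I4 contains complete items [B → .], [S → .] — reduce-reduce conflict.
I6 contains complete items [B → .], [B → F .], [S → .] — reduce-reduce conflict.
I9 contains complete items [B → .], [S → .] — reduce-reduce conflict.
I10 contains complete items [B → .], [B → F .], [B → F F .], [S → .] — reduce-reduce conflict.
I11 contains complete items [B → .], [B → B ) .], [S → .] — reduce-reduce conflict.

Answer: Yes — I3: [B → .] vs [S → .]; I4: [B → .] vs [S → .]; I6: [B → .] vs [B → F .]; I9: [B → .] vs [S → .]; I10: [B → .] vs [B → F .]; I11: [B → .] vs [B → B ) .]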